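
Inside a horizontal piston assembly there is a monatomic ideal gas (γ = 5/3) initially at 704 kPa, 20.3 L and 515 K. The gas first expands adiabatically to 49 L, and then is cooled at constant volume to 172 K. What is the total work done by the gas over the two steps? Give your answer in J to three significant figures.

W_total ≈ 9520 J

Step 1 (adiabatic): W = (P₁V₁ − P₂V₂)/(γ−1) = (14291 − 7942)/0.667 = 9524 J.
Step 2 (isochoric): W = 0 (constant volume).
W_total = 9524 + 0 = 9524 J.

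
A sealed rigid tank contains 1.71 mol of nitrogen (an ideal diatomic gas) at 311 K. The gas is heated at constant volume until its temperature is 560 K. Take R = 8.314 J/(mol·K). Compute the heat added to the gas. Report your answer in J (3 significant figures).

Q ≈ 8850 J

Constant volume ⇒ W = 0, so Q = ΔU = nCᵥΔT with Cᵥ = 5R/2 = 20.79 J/(mol·K).
ΔU = (1.71)(20.79)(560 − 311) = 8850 J.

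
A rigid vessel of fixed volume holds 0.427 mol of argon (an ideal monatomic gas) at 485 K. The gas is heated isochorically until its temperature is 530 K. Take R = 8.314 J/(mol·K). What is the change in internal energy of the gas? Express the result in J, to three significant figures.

Constant volume ⇒ W = 0, so Q = ΔU = nCᵥΔT with Cᵥ = 3R/2 = 12.47 J/(mol·K).
ΔU = (0.427)(12.47)(530 − 485) = 239.6 J.

ΔU ≈ 240 J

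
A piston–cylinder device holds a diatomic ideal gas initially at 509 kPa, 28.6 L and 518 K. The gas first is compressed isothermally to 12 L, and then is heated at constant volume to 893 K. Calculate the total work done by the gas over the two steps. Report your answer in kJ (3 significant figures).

W_total ≈ -12.6 kJ

Step 1 (isothermal): W = P₁V₁ ln(V₂/V₁) = (14557) ln(12/28.6) = -12643 J.
Step 2 (isochoric): W = 0 (constant volume).
W_total = -12643 + 0 = -12643 J.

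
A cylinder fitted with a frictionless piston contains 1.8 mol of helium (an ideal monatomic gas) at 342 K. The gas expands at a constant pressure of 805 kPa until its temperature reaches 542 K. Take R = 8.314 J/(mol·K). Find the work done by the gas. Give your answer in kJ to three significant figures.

W ≈ 2.99 kJ

Isobaric: W = P ΔV = nR ΔT.
W = (1.8)(8.314)(542 − 342) = 2993 J.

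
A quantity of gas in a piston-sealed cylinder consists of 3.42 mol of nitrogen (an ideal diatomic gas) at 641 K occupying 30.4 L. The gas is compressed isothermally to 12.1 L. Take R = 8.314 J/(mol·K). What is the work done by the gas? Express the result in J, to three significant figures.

W ≈ -16800 J

Isothermal: W = nRT ln(V₂/V₁).
W = (3.42)(8.314)(641) × ln(12.1/30.4)
  = 18226 × -0.9212
W_by_gas = -16791 J.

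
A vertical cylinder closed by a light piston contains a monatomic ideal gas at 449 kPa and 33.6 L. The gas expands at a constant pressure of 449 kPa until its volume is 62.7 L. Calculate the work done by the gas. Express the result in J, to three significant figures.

Isobaric: W = P ΔV.
W = (449 kPa)(62.7 − 33.6 L) = (449)(29.1) = 13066 J.

W ≈ 13100 J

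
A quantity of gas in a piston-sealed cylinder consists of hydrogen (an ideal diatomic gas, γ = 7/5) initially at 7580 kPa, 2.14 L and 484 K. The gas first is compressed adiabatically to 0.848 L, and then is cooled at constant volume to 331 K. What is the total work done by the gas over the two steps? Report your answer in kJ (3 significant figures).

Step 1 (adiabatic): W = (P₁V₁ − P₂V₂)/(γ−1) = (16221 − 23490)/0.4 = -18173 J.
Step 2 (isochoric): W = 0 (constant volume).
W_total = -18173 + 0 = -18173 J.

W_total ≈ -18.2 kJ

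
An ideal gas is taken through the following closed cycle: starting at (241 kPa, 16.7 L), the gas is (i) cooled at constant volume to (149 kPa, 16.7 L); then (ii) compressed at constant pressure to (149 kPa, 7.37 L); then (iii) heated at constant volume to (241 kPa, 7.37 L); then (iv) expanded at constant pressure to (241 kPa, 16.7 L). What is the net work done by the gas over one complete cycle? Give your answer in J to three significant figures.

W_net ≈ 858 J

Constant-volume legs do no work.
W(ii) = (149)(7.37 − 16.7) = -1390 J; W(iv) = (241)(16.7 − 7.37) = 2249 J.
W_net = -1390 + 2249 = 858.4 J (the clockwise enclosed area).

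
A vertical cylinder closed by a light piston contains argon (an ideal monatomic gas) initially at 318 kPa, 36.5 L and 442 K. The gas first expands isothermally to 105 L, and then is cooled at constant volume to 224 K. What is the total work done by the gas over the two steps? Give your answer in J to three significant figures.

W_total ≈ 12300 J

Step 1 (isothermal): W = P₁V₁ ln(V₂/V₁) = (11607) ln(105/36.5) = 12265 J.
Step 2 (isochoric): W = 0 (constant volume).
W_total = 12265 + 0 = 12265 J.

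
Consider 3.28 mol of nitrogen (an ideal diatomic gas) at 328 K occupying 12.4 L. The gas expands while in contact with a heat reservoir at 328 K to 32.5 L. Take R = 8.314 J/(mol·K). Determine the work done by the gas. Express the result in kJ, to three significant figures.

W ≈ 8.62 kJ

Isothermal: W = nRT ln(V₂/V₁).
W = (3.28)(8.314)(328) × ln(32.5/12.4)
  = 8945 × 0.9635
W_by_gas = 8618 J.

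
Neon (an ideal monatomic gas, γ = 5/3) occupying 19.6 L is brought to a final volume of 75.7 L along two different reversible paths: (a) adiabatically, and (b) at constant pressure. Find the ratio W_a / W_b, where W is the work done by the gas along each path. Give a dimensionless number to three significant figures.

W_a / W_b ≈ 0.311

Path (a) adiabatic: W = P₁V₁(1 − (V₁/V₂)^(γ−1))/(γ−1) → W_a/(P₁V₁) = 0.8907.
Path (b) isobaric: W = P₁(V₂ − V₁) → W_b/(P₁V₁) = 2.862.
W_a / W_b = 0.8907 / 2.862 = 0.3112.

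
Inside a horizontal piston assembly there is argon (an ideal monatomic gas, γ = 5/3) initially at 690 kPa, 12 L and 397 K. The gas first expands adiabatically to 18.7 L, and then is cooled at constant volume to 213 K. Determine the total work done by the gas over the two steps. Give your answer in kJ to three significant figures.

Step 1 (adiabatic): W = (P₁V₁ − P₂V₂)/(γ−1) = (8280 − 6160)/0.667 = 3180 J.
Step 2 (isochoric): W = 0 (constant volume).
W_total = 3180 + 0 = 3180 J.

W_total ≈ 3.18 kJ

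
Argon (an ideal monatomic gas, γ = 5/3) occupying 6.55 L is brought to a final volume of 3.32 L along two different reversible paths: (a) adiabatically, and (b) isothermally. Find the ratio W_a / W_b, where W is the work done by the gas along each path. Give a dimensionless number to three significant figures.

W_a / W_b ≈ 1.26

Path (a) adiabatic: W = P₁V₁(1 − (V₁/V₂)^(γ−1))/(γ−1) → W_a/(P₁V₁) = -0.8595.
Path (b) isothermal: W = P₁V₁ ln(V₂/V₁) → W_b/(P₁V₁) = -0.6795.
W_a / W_b = -0.8595 / -0.6795 = 1.265.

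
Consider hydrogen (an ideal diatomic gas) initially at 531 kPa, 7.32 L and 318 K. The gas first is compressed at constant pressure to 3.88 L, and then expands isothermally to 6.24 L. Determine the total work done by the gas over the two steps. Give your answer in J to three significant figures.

Step 1 (isobaric): W = PΔV = (531 kPa)(3.88 − 7.32 L) = -1827 J.
After step 1: P = 531 kPa, V = 3.88 L, T = 168.6 K.
Step 2 (isothermal): W = P₁V₁ ln(V₂/V₁) = (2060) ln(6.24/3.88) = 978.9 J.
W_total = -1827 + 978.9 = -847.7 J.

W_total ≈ -848 J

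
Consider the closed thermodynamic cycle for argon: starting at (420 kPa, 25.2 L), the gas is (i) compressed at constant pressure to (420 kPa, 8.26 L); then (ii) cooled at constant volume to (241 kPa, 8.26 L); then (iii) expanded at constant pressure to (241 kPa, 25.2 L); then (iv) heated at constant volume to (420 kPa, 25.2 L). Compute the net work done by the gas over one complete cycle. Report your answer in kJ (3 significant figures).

W_net ≈ -3.03 kJ

Constant-volume legs do no work.
W(i) = (420)(8.26 − 25.2) = -7115 J; W(iii) = (241)(25.2 − 8.26) = 4083 J.
W_net = -7115 + 4083 = -3032 J (the counter-clockwise enclosed area).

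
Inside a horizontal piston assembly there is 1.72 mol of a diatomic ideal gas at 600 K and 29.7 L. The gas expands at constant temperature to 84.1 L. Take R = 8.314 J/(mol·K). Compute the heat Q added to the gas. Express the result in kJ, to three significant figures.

Q ≈ 8.93 kJ

Isothermal ⇒ ΔU = 0, so Q = W = nRT ln(V₂/V₁).
Q = (1.72)(8.314)(600) ln(84.1/29.7) = 8580 × 1.041 = 8931 J.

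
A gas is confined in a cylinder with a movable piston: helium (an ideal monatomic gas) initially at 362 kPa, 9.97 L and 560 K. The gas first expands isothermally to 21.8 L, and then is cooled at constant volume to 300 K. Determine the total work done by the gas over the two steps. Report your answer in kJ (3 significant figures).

Step 1 (isothermal): W = P₁V₁ ln(V₂/V₁) = (3609) ln(21.8/9.97) = 2824 J.
Step 2 (isochoric): W = 0 (constant volume).
W_total = 2824 + 0 = 2824 J.

W_total ≈ 2.82 kJ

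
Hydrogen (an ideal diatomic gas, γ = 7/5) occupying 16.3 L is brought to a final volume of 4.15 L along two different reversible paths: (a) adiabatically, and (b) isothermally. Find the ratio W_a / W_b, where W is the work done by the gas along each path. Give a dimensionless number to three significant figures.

Path (a) adiabatic: W = P₁V₁(1 − (V₁/V₂)^(γ−1))/(γ−1) → W_a/(P₁V₁) = -1.821.
Path (b) isothermal: W = P₁V₁ ln(V₂/V₁) → W_b/(P₁V₁) = -1.368.
W_a / W_b = -1.821 / -1.368 = 1.331.

W_a / W_b ≈ 1.33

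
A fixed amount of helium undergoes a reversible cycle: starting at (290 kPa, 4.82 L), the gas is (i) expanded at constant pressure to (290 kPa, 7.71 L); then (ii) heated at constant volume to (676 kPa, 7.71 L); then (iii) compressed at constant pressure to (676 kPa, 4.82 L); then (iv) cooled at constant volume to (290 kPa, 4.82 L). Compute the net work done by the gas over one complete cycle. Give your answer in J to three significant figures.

W_net ≈ -1120 J

Constant-volume legs do no work.
W(i) = (290)(7.71 − 4.82) = 838.1 J; W(iii) = (676)(4.82 − 7.71) = -1954 J.
W_net = 838.1 − 1954 = -1116 J (the counter-clockwise enclosed area).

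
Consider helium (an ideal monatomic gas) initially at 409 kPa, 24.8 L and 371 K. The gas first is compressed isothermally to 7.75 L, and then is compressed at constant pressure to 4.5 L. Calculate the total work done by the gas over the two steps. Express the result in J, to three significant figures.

Step 1 (isothermal): W = P₁V₁ ln(V₂/V₁) = (10143) ln(7.75/24.8) = -11798 J.
After step 1: P = 1309 kPa, V = 7.75 L, T = 371 K.
Step 2 (isobaric): W = PΔV = (1309 kPa)(4.5 − 7.75 L) = -4254 J.
W_total = -11798 − 4254 = -16052 J.

W_total ≈ -16100 J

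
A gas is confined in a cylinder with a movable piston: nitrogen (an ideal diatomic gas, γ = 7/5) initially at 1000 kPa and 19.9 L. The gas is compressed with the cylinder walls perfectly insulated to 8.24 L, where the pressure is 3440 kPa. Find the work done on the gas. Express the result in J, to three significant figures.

Adiabatic: W = (P₁V₁ − P₂V₂)/(γ − 1) with γ = 7/5.
P₁V₁ = 19900 J, P₂V₂ = 28346 J.
W = (19900 − 28346) / 0.4 = -21114 J.
Work on gas = −W_by = 21114 J.

W ≈ 21100 J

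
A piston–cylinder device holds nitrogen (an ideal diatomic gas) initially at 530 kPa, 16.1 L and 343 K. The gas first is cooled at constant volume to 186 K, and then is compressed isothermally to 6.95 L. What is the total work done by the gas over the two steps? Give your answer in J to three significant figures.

W_total ≈ -3890 J

Step 1 (isochoric): W = 0 (constant volume).
After step 1: P = 287.4 kPa (V unchanged).
Step 2 (isothermal): W = P₁V₁ ln(V₂/V₁) = (4627) ln(6.95/16.1) = -3887 J.
W_total = 0 − 3887 = -3887 J.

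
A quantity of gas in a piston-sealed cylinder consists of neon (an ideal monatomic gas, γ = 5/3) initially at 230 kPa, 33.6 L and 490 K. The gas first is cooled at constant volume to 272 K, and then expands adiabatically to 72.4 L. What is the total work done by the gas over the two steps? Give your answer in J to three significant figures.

Step 1 (isochoric): W = 0 (constant volume).
After step 1: P = 127.7 kPa (V unchanged).
Step 2 (adiabatic): W = (P₁V₁ − P₂V₂)/(γ−1) = (4290 − 2571)/0.667 = 2578 J.
W_total = 0 + 2578 = 2578 J.

W_total ≈ 2580 J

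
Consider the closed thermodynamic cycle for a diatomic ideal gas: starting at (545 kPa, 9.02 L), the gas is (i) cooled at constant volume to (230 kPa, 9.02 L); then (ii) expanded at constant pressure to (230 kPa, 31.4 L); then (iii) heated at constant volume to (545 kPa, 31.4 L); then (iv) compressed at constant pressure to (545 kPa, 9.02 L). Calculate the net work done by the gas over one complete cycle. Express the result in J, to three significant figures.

W_net ≈ -7050 J

Constant-volume legs do no work.
W(ii) = (230)(31.4 − 9.02) = 5147 J; W(iv) = (545)(9.02 − 31.4) = -12197 J.
W_net = 5147 − 12197 = -7050 J (the counter-clockwise enclosed area).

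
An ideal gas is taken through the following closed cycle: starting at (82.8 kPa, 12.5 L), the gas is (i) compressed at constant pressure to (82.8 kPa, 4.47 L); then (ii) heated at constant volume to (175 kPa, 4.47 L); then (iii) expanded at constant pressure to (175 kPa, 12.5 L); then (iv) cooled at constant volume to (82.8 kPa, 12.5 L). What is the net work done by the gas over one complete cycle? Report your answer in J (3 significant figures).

W_net ≈ 740 J

Constant-volume legs do no work.
W(i) = (82.8)(4.47 − 12.5) = -664.9 J; W(iii) = (175)(12.5 − 4.47) = 1405 J.
W_net = -664.9 + 1405 = 740.4 J (the clockwise enclosed area).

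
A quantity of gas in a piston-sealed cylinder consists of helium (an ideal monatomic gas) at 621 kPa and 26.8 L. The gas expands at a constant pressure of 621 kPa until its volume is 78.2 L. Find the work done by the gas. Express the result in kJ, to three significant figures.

W ≈ 31.9 kJ

Isobaric: W = P ΔV.
W = (621 kPa)(78.2 − 26.8 L) = (621)(51.4) = 31919 J.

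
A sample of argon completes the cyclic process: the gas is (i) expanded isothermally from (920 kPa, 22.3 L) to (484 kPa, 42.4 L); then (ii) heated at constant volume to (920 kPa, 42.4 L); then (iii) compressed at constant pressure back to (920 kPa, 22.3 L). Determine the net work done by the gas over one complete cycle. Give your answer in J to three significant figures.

W_net ≈ -5310 J

Leg (i): W = PᵢVᵢ ln(V_f/Vᵢ) = (20516) ln(42.4/22.3) = 13183 J.
Leg (ii): W = 0.
Leg (iii): W = PΔV = (920)(22.3 − 42.4) = -18492 J.
W_net = 13183 − 18492 = -5309 J.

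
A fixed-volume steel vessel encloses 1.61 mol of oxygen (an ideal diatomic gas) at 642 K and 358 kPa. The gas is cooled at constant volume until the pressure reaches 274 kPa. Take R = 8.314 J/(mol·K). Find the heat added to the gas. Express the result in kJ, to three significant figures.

Constant volume ⇒ W = 0, so Q = ΔU = nCᵥΔT with Cᵥ = 5R/2 = 20.79 J/(mol·K).
At constant V, T₂/T₁ = P₂/P₁ ⇒ ΔT = T₁(P₂/P₁ − 1) = 642·(274/358 − 1) = -150.6 K.
ΔU = (1.61)(20.79)(-150.6) = -5041 J.

Q ≈ -5.04 kJ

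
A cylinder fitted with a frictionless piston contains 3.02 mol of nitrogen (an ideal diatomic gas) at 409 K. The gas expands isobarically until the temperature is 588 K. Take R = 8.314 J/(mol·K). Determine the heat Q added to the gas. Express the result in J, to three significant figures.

Q ≈ 15700 J

Isobaric: W = nRΔT = (3.02)(8.314)(179) = 4494 J.
ΔU = nCᵥΔT with Cᵥ = 5R/2: ΔU = (3.02)(20.79)(179) = 11236 J.
Q = ΔU + W = 11236 + 4494 = 15730 J.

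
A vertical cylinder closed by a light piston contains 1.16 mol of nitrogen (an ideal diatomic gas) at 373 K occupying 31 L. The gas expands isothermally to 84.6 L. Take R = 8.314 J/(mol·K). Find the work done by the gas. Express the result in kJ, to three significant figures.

Isothermal: W = nRT ln(V₂/V₁).
W = (1.16)(8.314)(373) × ln(84.6/31)
  = 3597 × 1.004
W_by_gas = 3612 J.

W ≈ 3.61 kJ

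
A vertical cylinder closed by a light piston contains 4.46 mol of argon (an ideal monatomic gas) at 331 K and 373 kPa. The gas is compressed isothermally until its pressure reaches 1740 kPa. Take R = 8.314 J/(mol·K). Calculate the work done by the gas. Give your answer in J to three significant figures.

W ≈ -18900 J

Isothermal process: W = nRT ln(V₂/V₁) = nRT ln(P₁/P₂).
W = (4.46)(8.314)(331) × ln(373/1740)
  = 12274 × ln(0.2144) = 12274 × -1.54
W_by_gas = -18902 J.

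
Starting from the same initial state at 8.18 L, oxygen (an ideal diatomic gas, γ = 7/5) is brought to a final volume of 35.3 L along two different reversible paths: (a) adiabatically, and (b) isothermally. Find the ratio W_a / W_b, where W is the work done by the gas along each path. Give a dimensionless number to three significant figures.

W_a / W_b ≈ 0.757

Path (a) adiabatic: W = P₁V₁(1 − (V₁/V₂)^(γ−1))/(γ−1) → W_a/(P₁V₁) = 1.107.
Path (b) isothermal: W = P₁V₁ ln(V₂/V₁) → W_b/(P₁V₁) = 1.462.
W_a / W_b = 1.107 / 1.462 = 0.7571.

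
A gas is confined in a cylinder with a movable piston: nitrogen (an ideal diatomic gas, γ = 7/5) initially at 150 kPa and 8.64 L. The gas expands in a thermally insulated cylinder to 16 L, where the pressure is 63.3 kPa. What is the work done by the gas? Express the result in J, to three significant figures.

W ≈ 708 J

Adiabatic: W = (P₁V₁ − P₂V₂)/(γ − 1) with γ = 7/5.
P₁V₁ = 1296 J, P₂V₂ = 1013 J.
W = (1296 − 1013) / 0.4 = 708 J.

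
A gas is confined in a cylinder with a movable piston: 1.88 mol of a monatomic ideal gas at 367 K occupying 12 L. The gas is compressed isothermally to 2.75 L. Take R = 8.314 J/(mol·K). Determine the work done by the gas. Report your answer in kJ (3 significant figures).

W ≈ -8.45 kJ

Isothermal: W = nRT ln(V₂/V₁).
W = (1.88)(8.314)(367) × ln(2.75/12)
  = 5736 × -1.473
W_by_gas = -8451 J.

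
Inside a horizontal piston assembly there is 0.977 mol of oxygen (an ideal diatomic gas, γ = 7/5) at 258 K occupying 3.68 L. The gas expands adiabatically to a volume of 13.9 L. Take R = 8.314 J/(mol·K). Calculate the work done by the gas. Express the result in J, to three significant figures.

W ≈ 2160 J

Adiabatic: TV^(γ−1) = const with γ = 7/5.
T₂ = T₁ (V₁/V₂)^(γ−1) = 258 × (3.68/13.9)^0.4 = 258 × 0.5877 = 151.6 K.
W_by = nCᵥ(T₁ − T₂) = (0.977)(20.79)(258 − 151.6) = 2160 J.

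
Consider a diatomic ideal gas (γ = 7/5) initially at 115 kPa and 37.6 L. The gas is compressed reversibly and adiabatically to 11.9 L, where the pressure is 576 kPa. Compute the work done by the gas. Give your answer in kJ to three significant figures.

Adiabatic: W = (P₁V₁ − P₂V₂)/(γ − 1) with γ = 7/5.
P₁V₁ = 4324 J, P₂V₂ = 6854 J.
W = (4324 − 6854) / 0.4 = -6326 J.

W ≈ -6.33 kJ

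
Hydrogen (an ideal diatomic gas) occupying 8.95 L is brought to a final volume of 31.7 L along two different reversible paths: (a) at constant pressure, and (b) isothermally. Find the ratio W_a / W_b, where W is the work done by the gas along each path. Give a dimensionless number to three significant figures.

Path (a) isobaric: W = P₁(V₂ − V₁) → W_a/(P₁V₁) = 2.542.
Path (b) isothermal: W = P₁V₁ ln(V₂/V₁) → W_b/(P₁V₁) = 1.265.
W_a / W_b = 2.542 / 1.265 = 2.01.

W_a / W_b ≈ 2.01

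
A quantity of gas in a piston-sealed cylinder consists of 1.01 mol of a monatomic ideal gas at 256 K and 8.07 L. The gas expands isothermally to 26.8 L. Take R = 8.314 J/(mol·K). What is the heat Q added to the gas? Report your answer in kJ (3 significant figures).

Isothermal ⇒ ΔU = 0, so Q = W = nRT ln(V₂/V₁).
Q = (1.01)(8.314)(256) ln(26.8/8.07) = 2150 × 1.2 = 2580 J.

Q ≈ 2.58 kJ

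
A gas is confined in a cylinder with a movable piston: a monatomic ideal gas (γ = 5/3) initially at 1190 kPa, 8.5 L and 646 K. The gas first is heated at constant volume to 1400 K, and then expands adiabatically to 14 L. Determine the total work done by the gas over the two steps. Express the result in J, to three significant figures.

W_total ≈ 9310 J

Step 1 (isochoric): W = 0 (constant volume).
After step 1: P = 2579 kPa (V unchanged).
Step 2 (adiabatic): W = (P₁V₁ − P₂V₂)/(γ−1) = (21921 − 15718)/0.667 = 9305 J.
W_total = 0 + 9305 = 9305 J.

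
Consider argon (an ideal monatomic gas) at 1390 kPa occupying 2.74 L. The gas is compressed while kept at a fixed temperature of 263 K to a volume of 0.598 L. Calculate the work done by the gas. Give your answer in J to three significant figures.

Isothermal: W = nRT ln(V₂/V₁) = P₁V₁ ln(V₂/V₁).
P₁V₁ = (1390 kPa)(2.74 L) = 3809 J.
W = 3809 × ln(0.598/2.74) = 3809 × -1.522
W_by_gas = -5797 J.

W ≈ -5800 J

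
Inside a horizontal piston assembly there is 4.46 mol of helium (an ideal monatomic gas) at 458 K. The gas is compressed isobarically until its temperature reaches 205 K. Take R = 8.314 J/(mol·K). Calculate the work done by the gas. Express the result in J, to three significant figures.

W ≈ -9380 J

Isobaric: W = P ΔV = nR ΔT.
W = (4.46)(8.314)(205 − 458) = -9381 J.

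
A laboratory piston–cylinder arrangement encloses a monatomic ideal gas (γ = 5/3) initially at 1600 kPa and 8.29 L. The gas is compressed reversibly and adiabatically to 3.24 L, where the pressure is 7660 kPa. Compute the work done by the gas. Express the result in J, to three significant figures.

Adiabatic: W = (P₁V₁ − P₂V₂)/(γ − 1) with γ = 5/3.
P₁V₁ = 13264 J, P₂V₂ = 24818 J.
W = (13264 − 24818) / 0.6667 = -17332 J.

W ≈ -17300 J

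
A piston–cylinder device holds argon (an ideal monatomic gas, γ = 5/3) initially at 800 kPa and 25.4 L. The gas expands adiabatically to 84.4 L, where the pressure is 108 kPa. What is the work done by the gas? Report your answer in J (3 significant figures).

W ≈ 16800 J

Adiabatic: W = (P₁V₁ − P₂V₂)/(γ − 1) with γ = 5/3.
P₁V₁ = 20320 J, P₂V₂ = 9115 J.
W = (20320 − 9115) / 0.6667 = 16807 J.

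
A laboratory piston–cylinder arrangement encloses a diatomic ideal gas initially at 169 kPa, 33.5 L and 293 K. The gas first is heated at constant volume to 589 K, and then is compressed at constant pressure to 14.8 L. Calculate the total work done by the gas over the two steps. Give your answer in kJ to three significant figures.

W_total ≈ -6.35 kJ

Step 1 (isochoric): W = 0 (constant volume).
After step 1: P = 339.7 kPa (V unchanged).
Step 2 (isobaric): W = PΔV = (339.7 kPa)(14.8 − 33.5 L) = -6353 J.
W_total = 0 − 6353 = -6353 J.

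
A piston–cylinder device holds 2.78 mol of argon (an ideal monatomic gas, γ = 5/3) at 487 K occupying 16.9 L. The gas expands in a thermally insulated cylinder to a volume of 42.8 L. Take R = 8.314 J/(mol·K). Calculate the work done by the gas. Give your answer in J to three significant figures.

W ≈ 7800 J

Adiabatic: TV^(γ−1) = const with γ = 5/3.
T₂ = T₁ (V₁/V₂)^(γ−1) = 487 × (16.9/42.8)^0.667 = 487 × 0.5382 = 262.1 K.
W_by = nCᵥ(T₁ − T₂) = (2.78)(12.47)(487 − 262.1) = 7797 J.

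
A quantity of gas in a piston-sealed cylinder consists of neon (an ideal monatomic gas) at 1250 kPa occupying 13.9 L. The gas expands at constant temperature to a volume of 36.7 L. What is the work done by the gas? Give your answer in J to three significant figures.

Isothermal: W = nRT ln(V₂/V₁) = P₁V₁ ln(V₂/V₁).
P₁V₁ = (1250 kPa)(13.9 L) = 17375 J.
W = 17375 × ln(36.7/13.9) = 17375 × 0.9709
W_by_gas = 16869 J.

W ≈ 16900 J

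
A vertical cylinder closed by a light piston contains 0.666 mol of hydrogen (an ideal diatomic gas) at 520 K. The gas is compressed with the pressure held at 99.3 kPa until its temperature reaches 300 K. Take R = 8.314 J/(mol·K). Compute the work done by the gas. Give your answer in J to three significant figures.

W ≈ -1220 J

Isobaric: W = P ΔV = nR ΔT.
W = (0.666)(8.314)(300 − 520) = -1218 J.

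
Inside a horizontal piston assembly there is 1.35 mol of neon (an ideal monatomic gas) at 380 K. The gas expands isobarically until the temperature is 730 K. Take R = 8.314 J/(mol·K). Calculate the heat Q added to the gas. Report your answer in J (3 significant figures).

Q ≈ 9820 J

Isobaric: W = nRΔT = (1.35)(8.314)(350) = 3928 J.
ΔU = nCᵥΔT with Cᵥ = 3R/2: ΔU = (1.35)(12.47)(350) = 5893 J.
Q = ΔU + W = 5893 + 3928 = 9821 J.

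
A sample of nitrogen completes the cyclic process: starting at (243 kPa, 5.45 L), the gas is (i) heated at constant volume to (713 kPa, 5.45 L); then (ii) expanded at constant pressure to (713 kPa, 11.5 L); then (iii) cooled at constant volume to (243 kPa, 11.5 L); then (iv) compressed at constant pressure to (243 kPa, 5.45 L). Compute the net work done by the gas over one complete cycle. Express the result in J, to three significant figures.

W_net ≈ 2840 J

Constant-volume legs do no work.
W(ii) = (713)(11.5 − 5.45) = 4314 J; W(iv) = (243)(5.45 − 11.5) = -1470 J.
W_net = 4314 − 1470 = 2844 J (the clockwise enclosed area).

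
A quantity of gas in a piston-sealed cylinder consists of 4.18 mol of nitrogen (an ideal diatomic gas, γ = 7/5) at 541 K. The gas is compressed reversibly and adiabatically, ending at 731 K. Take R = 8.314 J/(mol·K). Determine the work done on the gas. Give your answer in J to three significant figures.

W ≈ 16500 J

Adiabatic ⇒ Q = 0, so W_by = −ΔU = nCᵥ(T₁ − T₂).
Cᵥ = 5R/2 = 20.79 J/(mol·K).
W = (4.18)(20.79)(541 − 731) = -16507 J.
Work on gas = −W_by = 16507 J.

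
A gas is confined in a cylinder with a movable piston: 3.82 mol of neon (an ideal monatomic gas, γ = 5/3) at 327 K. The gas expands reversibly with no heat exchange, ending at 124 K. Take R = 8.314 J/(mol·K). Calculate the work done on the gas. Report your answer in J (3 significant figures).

Adiabatic ⇒ Q = 0, so W_by = −ΔU = nCᵥ(T₁ − T₂).
Cᵥ = 3R/2 = 12.47 J/(mol·K).
W = (3.82)(12.47)(327 − 124) = 9671 J.
Work on gas = −W_by = -9671 J.

W ≈ -9670 J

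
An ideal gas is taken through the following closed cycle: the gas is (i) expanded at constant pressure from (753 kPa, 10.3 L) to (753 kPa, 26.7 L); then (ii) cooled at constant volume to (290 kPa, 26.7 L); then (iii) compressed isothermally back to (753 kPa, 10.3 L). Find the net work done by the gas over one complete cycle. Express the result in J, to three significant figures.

W_net ≈ 4970 J

Leg (i): W = PΔV = (753)(26.7 − 10.3) = 12349 J.
Leg (ii): W = 0.
Leg (iii): W = PᵢVᵢ ln(V_f/Vᵢ) = (7743) ln(10.3/26.7) = -7375 J.
W_net = 12349 − 7375 = 4974 J.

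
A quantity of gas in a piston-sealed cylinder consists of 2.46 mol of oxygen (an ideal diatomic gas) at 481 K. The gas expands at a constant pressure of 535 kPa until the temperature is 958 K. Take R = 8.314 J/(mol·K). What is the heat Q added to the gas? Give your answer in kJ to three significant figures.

Isobaric: W = nRΔT = (2.46)(8.314)(477) = 9756 J.
ΔU = nCᵥΔT with Cᵥ = 5R/2: ΔU = (2.46)(20.79)(477) = 24390 J.
Q = ΔU + W = 24390 + 9756 = 34145 J.

Q ≈ 34.1 kJ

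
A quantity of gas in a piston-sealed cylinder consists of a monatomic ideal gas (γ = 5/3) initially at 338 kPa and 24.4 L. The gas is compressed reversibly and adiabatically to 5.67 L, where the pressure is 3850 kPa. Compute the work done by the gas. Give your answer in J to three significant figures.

W ≈ -20400 J

Adiabatic: W = (P₁V₁ − P₂V₂)/(γ − 1) with γ = 5/3.
P₁V₁ = 8247 J, P₂V₂ = 21830 J.
W = (8247 − 21830) / 0.6667 = -20373 J.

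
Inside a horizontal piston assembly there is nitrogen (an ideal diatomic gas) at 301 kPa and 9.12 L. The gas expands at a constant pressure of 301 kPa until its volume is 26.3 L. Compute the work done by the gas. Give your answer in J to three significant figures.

Isobaric: W = P ΔV.
W = (301 kPa)(26.3 − 9.12 L) = (301)(17.18) = 5171 J.

W ≈ 5170 J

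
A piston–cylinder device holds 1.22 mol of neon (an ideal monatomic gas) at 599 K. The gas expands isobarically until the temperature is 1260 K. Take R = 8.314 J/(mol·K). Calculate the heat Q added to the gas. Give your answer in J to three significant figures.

Q ≈ 16800 J

Isobaric: W = nRΔT = (1.22)(8.314)(661) = 6705 J.
ΔU = nCᵥΔT with Cᵥ = 3R/2: ΔU = (1.22)(12.47)(661) = 10057 J.
Q = ΔU + W = 10057 + 6705 = 16761 J.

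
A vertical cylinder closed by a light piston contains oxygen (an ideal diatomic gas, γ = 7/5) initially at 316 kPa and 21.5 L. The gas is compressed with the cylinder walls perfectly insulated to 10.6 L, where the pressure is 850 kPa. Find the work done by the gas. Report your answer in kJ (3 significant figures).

W ≈ -5.54 kJ

Adiabatic: W = (P₁V₁ − P₂V₂)/(γ − 1) with γ = 7/5.
P₁V₁ = 6794 J, P₂V₂ = 9010 J.
W = (6794 − 9010) / 0.4 = -5540 J.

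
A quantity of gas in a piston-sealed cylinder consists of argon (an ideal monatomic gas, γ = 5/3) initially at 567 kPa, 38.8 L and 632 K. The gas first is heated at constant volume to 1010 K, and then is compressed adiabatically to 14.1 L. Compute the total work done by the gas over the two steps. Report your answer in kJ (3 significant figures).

W_total ≈ -50.8 kJ

Step 1 (isochoric): W = 0 (constant volume).
After step 1: P = 906.1 kPa (V unchanged).
Step 2 (adiabatic): W = (P₁V₁ − P₂V₂)/(γ−1) = (35158 − 69039)/0.667 = -50822 J.
W_total = 0 − 50822 = -50822 J.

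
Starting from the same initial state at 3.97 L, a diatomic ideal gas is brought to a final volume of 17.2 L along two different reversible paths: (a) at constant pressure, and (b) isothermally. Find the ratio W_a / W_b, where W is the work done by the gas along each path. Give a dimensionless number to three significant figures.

W_a / W_b ≈ 2.27

Path (a) isobaric: W = P₁(V₂ − V₁) → W_a/(P₁V₁) = 3.332.
Path (b) isothermal: W = P₁V₁ ln(V₂/V₁) → W_b/(P₁V₁) = 1.466.
W_a / W_b = 3.332 / 1.466 = 2.273.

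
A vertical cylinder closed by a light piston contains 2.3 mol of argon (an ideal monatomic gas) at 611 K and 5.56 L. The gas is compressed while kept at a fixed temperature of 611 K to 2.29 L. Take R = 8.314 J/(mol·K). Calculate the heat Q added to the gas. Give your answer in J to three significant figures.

Q ≈ -10400 J

Isothermal ⇒ ΔU = 0, so Q = W = nRT ln(V₂/V₁).
Q = (2.3)(8.314)(611) ln(2.29/5.56) = 11684 × -0.887 = -10364 J.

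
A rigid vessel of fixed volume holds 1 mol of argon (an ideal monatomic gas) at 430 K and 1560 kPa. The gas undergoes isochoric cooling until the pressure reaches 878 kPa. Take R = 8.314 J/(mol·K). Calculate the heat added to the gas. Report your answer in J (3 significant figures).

Constant volume ⇒ W = 0, so Q = ΔU = nCᵥΔT with Cᵥ = 3R/2 = 12.47 J/(mol·K).
At constant V, T₂/T₁ = P₂/P₁ ⇒ ΔT = T₁(P₂/P₁ − 1) = 430·(878/1560 − 1) = -188 K.
ΔU = (1)(12.47)(-188) = -2344 J.

Q ≈ -2340 J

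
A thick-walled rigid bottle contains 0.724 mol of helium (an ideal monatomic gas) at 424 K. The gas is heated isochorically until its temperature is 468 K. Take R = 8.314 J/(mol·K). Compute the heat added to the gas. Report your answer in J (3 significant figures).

Q ≈ 397 J

Constant volume ⇒ W = 0, so Q = ΔU = nCᵥΔT with Cᵥ = 3R/2 = 12.47 J/(mol·K).
ΔU = (0.724)(12.47)(468 − 424) = 397.3 J.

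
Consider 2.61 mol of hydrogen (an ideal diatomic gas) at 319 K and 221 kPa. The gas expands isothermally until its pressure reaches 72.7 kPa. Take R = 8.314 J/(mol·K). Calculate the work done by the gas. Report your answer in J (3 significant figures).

Isothermal process: W = nRT ln(V₂/V₁) = nRT ln(P₁/P₂).
W = (2.61)(8.314)(319) × ln(221/72.7)
  = 6922 × ln(3.04) = 6922 × 1.112
W_by_gas = 7696 J.

W ≈ 7700 J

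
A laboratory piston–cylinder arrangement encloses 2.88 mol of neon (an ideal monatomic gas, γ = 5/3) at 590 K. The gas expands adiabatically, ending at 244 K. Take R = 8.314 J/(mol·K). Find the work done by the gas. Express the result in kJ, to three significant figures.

W ≈ 12.4 kJ

Adiabatic ⇒ Q = 0, so W_by = −ΔU = nCᵥ(T₁ − T₂).
Cᵥ = 3R/2 = 12.47 J/(mol·K).
W = (2.88)(12.47)(590 − 244) = 12427 J.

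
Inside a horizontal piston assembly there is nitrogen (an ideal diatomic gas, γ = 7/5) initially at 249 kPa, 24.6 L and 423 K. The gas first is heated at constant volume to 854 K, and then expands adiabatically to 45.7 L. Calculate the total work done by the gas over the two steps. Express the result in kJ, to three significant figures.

W_total ≈ 6.78 kJ

Step 1 (isochoric): W = 0 (constant volume).
After step 1: P = 502.7 kPa (V unchanged).
Step 2 (adiabatic): W = (P₁V₁ − P₂V₂)/(γ−1) = (12367 − 9653)/0.4 = 6784 J.
W_total = 0 + 6784 = 6784 J.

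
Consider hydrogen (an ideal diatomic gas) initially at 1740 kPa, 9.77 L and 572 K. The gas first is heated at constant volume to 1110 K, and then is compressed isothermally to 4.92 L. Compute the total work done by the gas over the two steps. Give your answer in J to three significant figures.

Step 1 (isochoric): W = 0 (constant volume).
After step 1: P = 3377 kPa (V unchanged).
Step 2 (isothermal): W = P₁V₁ ln(V₂/V₁) = (32989) ln(4.92/9.77) = -22631 J.
W_total = 0 − 22631 = -22631 J.

W_total ≈ -22600 J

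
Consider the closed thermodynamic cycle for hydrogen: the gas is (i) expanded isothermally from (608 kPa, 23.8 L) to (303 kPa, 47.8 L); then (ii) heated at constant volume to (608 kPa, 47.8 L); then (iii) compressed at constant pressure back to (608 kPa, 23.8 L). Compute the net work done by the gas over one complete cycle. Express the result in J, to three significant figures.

Leg (i): W = PᵢVᵢ ln(V_f/Vᵢ) = (14470) ln(47.8/23.8) = 10091 J.
Leg (ii): W = 0.
Leg (iii): W = PΔV = (608)(23.8 − 47.8) = -14592 J.
W_net = 10091 − 14592 = -4501 J.

W_net ≈ -4500 J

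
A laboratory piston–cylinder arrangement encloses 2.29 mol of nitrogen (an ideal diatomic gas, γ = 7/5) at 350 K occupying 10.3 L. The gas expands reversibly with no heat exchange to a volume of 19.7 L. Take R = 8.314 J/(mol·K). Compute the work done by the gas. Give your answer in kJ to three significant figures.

Adiabatic: TV^(γ−1) = const with γ = 7/5.
T₂ = T₁ (V₁/V₂)^(γ−1) = 350 × (10.3/19.7)^0.4 = 350 × 0.7715 = 270 K.
W_by = nCᵥ(T₁ − T₂) = (2.29)(20.79)(350 − 270) = 3806 J.

W ≈ 3.81 kJ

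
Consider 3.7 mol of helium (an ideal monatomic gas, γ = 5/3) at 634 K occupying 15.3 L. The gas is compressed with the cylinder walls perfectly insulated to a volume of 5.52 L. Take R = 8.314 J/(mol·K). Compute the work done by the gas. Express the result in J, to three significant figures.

Adiabatic: TV^(γ−1) = const with γ = 5/3.
T₂ = T₁ (V₁/V₂)^(γ−1) = 634 × (15.3/5.52)^0.667 = 634 × 1.973 = 1251 K.
W_by = nCᵥ(T₁ − T₂) = (3.7)(12.47)(634 − 1251) = -28470 J.

W ≈ -28500 J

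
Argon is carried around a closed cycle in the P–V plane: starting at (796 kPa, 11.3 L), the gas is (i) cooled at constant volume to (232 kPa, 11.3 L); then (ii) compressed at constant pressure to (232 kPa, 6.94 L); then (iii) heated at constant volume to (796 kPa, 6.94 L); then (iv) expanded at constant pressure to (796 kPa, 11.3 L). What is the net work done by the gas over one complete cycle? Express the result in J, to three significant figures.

W_net ≈ 2460 J

Constant-volume legs do no work.
W(ii) = (232)(6.94 − 11.3) = -1012 J; W(iv) = (796)(11.3 − 6.94) = 3471 J.
W_net = -1012 + 3471 = 2459 J (the clockwise enclosed area).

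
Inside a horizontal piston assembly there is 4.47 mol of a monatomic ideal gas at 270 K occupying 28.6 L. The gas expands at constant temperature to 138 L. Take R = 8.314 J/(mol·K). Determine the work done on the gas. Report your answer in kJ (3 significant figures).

Isothermal: W = nRT ln(V₂/V₁).
W = (4.47)(8.314)(270) × ln(138/28.6)
  = 10034 × 1.574
W_by_gas = 15792 J; work on gas = −W_by = -15792 J.

W ≈ -15.8 kJ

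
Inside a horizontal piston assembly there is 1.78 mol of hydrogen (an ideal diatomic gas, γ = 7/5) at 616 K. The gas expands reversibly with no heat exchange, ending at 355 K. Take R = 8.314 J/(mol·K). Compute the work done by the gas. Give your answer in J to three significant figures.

Adiabatic ⇒ Q = 0, so W_by = −ΔU = nCᵥ(T₁ − T₂).
Cᵥ = 5R/2 = 20.79 J/(mol·K).
W = (1.78)(20.79)(616 − 355) = 9656 J.

W ≈ 9660 J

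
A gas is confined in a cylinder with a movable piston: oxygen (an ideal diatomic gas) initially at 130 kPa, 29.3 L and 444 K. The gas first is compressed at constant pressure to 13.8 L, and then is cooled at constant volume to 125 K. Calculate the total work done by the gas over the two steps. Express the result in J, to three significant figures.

Step 1 (isobaric): W = PΔV = (130 kPa)(13.8 − 29.3 L) = -2015 J.
Step 2 (isochoric): W = 0 (constant volume).
W_total = -2015 + 0 = -2015 J.

W_total ≈ -2020 J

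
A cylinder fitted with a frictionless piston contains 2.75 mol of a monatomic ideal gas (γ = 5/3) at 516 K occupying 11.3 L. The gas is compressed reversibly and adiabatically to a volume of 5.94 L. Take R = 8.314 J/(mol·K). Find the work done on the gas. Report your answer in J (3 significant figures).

Adiabatic: TV^(γ−1) = const with γ = 5/3.
T₂ = T₁ (V₁/V₂)^(γ−1) = 516 × (11.3/5.94)^0.667 = 516 × 1.535 = 792.2 K.
W_by = nCᵥ(T₁ − T₂) = (2.75)(12.47)(516 − 792.2) = -9473 J.
Work on gas = −W_by = 9473 J.

W ≈ 9470 J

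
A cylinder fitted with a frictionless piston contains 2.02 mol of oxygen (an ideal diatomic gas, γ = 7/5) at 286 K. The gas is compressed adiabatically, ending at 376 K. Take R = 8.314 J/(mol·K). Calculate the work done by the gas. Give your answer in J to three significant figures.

Adiabatic ⇒ Q = 0, so W_by = −ΔU = nCᵥ(T₁ − T₂).
Cᵥ = 5R/2 = 20.79 J/(mol·K).
W = (2.02)(20.79)(286 − 376) = -3779 J.

W ≈ -3780 J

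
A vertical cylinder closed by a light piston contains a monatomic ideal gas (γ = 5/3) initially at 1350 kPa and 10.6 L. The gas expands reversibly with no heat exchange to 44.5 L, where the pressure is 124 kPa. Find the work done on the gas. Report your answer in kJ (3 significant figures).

Adiabatic: W = (P₁V₁ − P₂V₂)/(γ − 1) with γ = 5/3.
P₁V₁ = 14310 J, P₂V₂ = 5518 J.
W = (14310 − 5518) / 0.6667 = 13188 J.
Work on gas = −W_by = -13188 J.

W ≈ -13.2 kJ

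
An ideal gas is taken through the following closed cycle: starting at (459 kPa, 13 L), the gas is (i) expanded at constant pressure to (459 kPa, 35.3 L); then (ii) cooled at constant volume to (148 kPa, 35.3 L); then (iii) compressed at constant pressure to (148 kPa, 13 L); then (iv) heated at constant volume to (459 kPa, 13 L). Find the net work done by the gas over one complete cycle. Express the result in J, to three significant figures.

W_net ≈ 6940 J

Constant-volume legs do no work.
W(i) = (459)(35.3 − 13) = 10236 J; W(iii) = (148)(13 − 35.3) = -3300 J.
W_net = 10236 − 3300 = 6935 J (the clockwise enclosed area).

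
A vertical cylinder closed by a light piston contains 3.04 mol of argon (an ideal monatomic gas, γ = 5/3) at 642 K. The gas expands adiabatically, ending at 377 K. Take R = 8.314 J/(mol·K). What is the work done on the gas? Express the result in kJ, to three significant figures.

Adiabatic ⇒ Q = 0, so W_by = −ΔU = nCᵥ(T₁ − T₂).
Cᵥ = 3R/2 = 12.47 J/(mol·K).
W = (3.04)(12.47)(642 − 377) = 10047 J.
Work on gas = −W_by = -10047 J.

W ≈ -10.0 kJ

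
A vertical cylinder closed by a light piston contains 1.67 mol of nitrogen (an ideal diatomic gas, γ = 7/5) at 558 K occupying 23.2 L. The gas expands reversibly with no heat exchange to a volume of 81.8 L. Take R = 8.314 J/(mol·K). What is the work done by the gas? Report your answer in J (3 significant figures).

W ≈ 7670 J

Adiabatic: TV^(γ−1) = const with γ = 7/5.
T₂ = T₁ (V₁/V₂)^(γ−1) = 558 × (23.2/81.8)^0.4 = 558 × 0.6041 = 337.1 K.
W_by = nCᵥ(T₁ − T₂) = (1.67)(20.79)(558 − 337.1) = 7668 J.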